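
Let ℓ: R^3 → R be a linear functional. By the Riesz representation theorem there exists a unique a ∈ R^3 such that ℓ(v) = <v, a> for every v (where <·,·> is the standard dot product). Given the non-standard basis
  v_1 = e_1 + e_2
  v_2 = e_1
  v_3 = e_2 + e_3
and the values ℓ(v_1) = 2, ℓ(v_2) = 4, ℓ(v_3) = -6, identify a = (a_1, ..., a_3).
a = (4, -2, -4)

Write a = (a_1, ..., a_3) in the standard basis. For each basis vector v_i, ℓ(v_i) = <v_i, a> is a linear equation in the a_j's. Collect the n equations into a matrix system V a = ℓ, where row i of V is v_i (expressed in the standard basis). Since V is invertible (lower-triangular with 1s on the diagonal, up to permutation), solve by back-substitution:
  V =
[[1, 1, 0],
 [1, 0, 0],
 [0, 1, 1]]
  V a = (2, 4, -6)
Solving gives a = (4, -2, -4).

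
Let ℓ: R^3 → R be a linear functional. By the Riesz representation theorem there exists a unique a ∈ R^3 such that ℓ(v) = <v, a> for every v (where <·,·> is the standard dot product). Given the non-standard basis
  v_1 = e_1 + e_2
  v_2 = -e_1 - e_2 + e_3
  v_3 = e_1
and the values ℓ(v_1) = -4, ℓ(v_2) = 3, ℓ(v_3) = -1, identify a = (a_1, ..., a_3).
a = (-1, -3, -1)

Write a = (a_1, ..., a_3) in the standard basis. For each basis vector v_i, ℓ(v_i) = <v_i, a> is a linear equation in the a_j's. Collect the n equations into a matrix system V a = ℓ, where row i of V is v_i (expressed in the standard basis). Since V is invertible (lower-triangular with 1s on the diagonal, up to permutation), solve by back-substitution:
  V =
[[1, 1, 0],
 [-1, -1, 1],
 [1, 0, 0]]
  V a = (-4, 3, -1)
Solving gives a = (-1, -3, -1).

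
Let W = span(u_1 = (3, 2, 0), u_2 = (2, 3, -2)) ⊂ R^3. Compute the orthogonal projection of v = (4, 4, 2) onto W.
proj_W(v) = (380/77, 200/77, 64/77)

Set up U = [u_1 | ... | u_2] ∈ R^(3×2). The projector onto W = col(U) is P = U (U^T U)^(-1) U^T.
Compute U^T U =
  [13, 12]
  [12, 17],
and U^T v = (20, 16).
Solve U^T U · c = U^T v for the coefficients: c = (148/77, -32/77). The projection is proj_W(v) = U c.
Check: (v - proj_W(v)) · u_1 = 0  (should be 0).
Check: (v - proj_W(v)) · u_2 = 0  (should be 0).
Result: proj_W(v) = (380/77, 200/77, 64/77).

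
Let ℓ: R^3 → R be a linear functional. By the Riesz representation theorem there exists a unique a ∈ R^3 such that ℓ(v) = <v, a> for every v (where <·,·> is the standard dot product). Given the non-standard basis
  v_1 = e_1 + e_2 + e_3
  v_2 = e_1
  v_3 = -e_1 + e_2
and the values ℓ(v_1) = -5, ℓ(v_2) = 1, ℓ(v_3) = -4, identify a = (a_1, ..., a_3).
a = (1, -3, -3)

Write a = (a_1, ..., a_3) in the standard basis. For each basis vector v_i, ℓ(v_i) = <v_i, a> is a linear equation in the a_j's. Collect the n equations into a matrix system V a = ℓ, where row i of V is v_i (expressed in the standard basis). Since V is invertible (lower-triangular with 1s on the diagonal, up to permutation), solve by back-substitution:
  V =
[[1, 1, 1],
 [1, 0, 0],
 [-1, 1, 0]]
  V a = (-5, 1, -4)
Solving gives a = (1, -3, -3).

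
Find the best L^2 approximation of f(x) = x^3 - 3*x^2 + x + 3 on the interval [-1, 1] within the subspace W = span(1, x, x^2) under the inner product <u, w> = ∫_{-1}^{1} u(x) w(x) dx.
g(x) = -3*x^2 + 8*x/5 + 3

The best approximation g ∈ W is the orthogonal projection of f onto W. Writing g = a_0 + a_1 x + a_2 x^2, the coefficients solve the normal equations G · a = b where
  G_{ij} = <φ_i, φ_j> and b_i = <f, φ_i>, with φ_0 = 1, φ_1 = x, φ_2 = x^2.
G =
  [2, 0, 2/3]
  [0, 2/3, 0]
  [2/3, 0, 2/5],
b = (4, 16/15, 4/5).
Solving gives a_0 = 3, a_1 = 8/5, a_2 = -3, so
  g(x) = -3*x^2 + 8*x/5 + 3.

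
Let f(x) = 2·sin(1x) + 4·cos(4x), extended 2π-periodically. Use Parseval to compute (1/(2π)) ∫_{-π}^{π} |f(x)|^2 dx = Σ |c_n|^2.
Σ |c_n|^2 = 10

Expand |f|^2 and use orthogonality of {sin(nx), cos(mx)} on [-π, π]:
  ∫_{-π}^{π} sin(nx)^2 dx = π, ∫ cos(mx)^2 dx = π, and cross terms integrate to 0.
So ∫_{-π}^{π} f(x)^2 dx = 2^2 · π + 4^2 · π = (4 + 16)π.
Divide by 2π: (4 + 16)/2 = 10.
By Parseval, this equals Σ |c_n|^2.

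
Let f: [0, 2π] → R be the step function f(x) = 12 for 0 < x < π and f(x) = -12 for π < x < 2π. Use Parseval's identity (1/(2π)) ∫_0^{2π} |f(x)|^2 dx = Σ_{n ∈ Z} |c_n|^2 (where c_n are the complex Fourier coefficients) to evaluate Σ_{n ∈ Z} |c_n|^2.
Σ |c_n|^2 = 144

Parseval equates the L^2 energy of f (normalised by 1/(2π)) with the ℓ^2 sum of its Fourier coefficients: (1/(2π)) ∫_0^{2π} |f|^2 = Σ |c_n|^2.
Compute the left side: (1/(2π)) [∫_0^π 12^2 dx + ∫_π^{2π} (-12)^2 dx] = (1/(2π)) · (144π + 144π) = (144 + 144)/2 = 144.
So Σ_{n ∈ Z} |c_n|^2 = 144.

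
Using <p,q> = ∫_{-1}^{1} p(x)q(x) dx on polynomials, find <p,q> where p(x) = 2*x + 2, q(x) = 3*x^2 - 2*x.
<p,q> = 4/3

Expand the product: p(x)·q(x) = 6*x^3 + 2*x^2 - 4*x.
∫_{-1}^{1} of each monomial x^k gives [2/(k+1) if k even, 0 if k odd]. Integrating term-by-term (or equivalently evaluating the antiderivative F(x) = 3*x^4/2 + 2*x^3/3 - 2*x^2 at the endpoints):
  F(1) − F(−1) = 1/6 − (-7/6) = 4/3.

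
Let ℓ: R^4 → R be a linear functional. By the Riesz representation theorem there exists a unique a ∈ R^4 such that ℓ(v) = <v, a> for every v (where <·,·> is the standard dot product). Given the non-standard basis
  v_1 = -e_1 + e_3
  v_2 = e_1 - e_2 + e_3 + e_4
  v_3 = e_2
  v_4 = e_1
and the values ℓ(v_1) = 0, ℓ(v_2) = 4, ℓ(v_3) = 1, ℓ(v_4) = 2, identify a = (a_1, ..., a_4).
a = (2, 1, 2, 1)

Write a = (a_1, ..., a_4) in the standard basis. For each basis vector v_i, ℓ(v_i) = <v_i, a> is a linear equation in the a_j's. Collect the n equations into a matrix system V a = ℓ, where row i of V is v_i (expressed in the standard basis). Since V is invertible (lower-triangular with 1s on the diagonal, up to permutation), solve by back-substitution:
  V =
[[-1, 0, 1, 0],
 [1, -1, 1, 1],
 [0, 1, 0, 0],
 [1, 0, 0, 0]]
  V a = (0, 4, 1, 2)
Solving gives a = (2, 1, 2, 1).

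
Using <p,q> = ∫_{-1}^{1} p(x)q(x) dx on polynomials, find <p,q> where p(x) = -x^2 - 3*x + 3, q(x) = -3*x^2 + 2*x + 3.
<p,q> = 36/5

Expand the product: p(x)·q(x) = 3*x^4 + 7*x^3 - 18*x^2 - 3*x + 9.
∫_{-1}^{1} of each monomial x^k gives [2/(k+1) if k even, 0 if k odd]. Integrating term-by-term (or equivalently evaluating the antiderivative F(x) = 3*x^5/5 + 7*x^4/4 - 6*x^3 - 3*x^2/2 + 9*x at the endpoints):
  F(1) − F(−1) = 77/20 − (-67/20) = 36/5.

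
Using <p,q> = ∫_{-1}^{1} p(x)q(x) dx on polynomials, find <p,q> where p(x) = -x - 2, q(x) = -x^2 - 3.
<p,q> = 40/3

Expand the product: p(x)·q(x) = x^3 + 2*x^2 + 3*x + 6.
∫_{-1}^{1} of each monomial x^k gives [2/(k+1) if k even, 0 if k odd]. Integrating term-by-term (or equivalently evaluating the antiderivative F(x) = x^4/4 + 2*x^3/3 + 3*x^2/2 + 6*x at the endpoints):
  F(1) − F(−1) = 101/12 − (-59/12) = 40/3.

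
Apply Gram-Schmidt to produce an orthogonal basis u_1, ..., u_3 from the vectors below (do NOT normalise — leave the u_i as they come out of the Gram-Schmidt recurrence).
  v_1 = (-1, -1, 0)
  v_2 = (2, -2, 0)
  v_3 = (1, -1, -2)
Orthogonal basis:
  u_1 = (-1, -1, 0)
  u_2 = (2, -2, 0)
  u_3 = (0, 0, -2)

Apply the Gram-Schmidt recurrence
  u_1 = v_1
  u_i = v_i − Σ_{j<i} ((v_i · u_j) / (u_j · u_j)) · u_j.

Step by step this gives:
  u_1 = (-1, -1, 0)
  u_2 = (2, -2, 0)
  u_3 = (0, 0, -2)

Orthogonality check:
  u_2 · u_1 = 0 (should be 0)
  u_3 · u_1 = 0 (should be 0)
  u_3 · u_2 = 0 (should be 0)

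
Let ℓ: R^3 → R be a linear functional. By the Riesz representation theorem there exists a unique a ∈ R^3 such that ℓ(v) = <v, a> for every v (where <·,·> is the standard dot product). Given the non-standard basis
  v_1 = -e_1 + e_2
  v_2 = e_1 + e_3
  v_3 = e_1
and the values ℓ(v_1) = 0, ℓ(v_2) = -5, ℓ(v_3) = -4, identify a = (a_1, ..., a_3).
a = (-4, -4, -1)

Write a = (a_1, ..., a_3) in the standard basis. For each basis vector v_i, ℓ(v_i) = <v_i, a> is a linear equation in the a_j's. Collect the n equations into a matrix system V a = ℓ, where row i of V is v_i (expressed in the standard basis). Since V is invertible (lower-triangular with 1s on the diagonal, up to permutation), solve by back-substitution:
  V =
[[-1, 1, 0],
 [1, 0, 1],
 [1, 0, 0]]
  V a = (0, -5, -4)
Solving gives a = (-4, -4, -1).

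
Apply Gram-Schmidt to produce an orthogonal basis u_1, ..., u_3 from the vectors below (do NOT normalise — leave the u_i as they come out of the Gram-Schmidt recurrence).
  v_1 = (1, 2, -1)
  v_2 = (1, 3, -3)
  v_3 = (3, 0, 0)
Orthogonal basis:
  u_1 = (1, 2, -1)
  u_2 = (-2/3, -1/3, -4/3)
  u_3 = (27/14, -9/7, -9/14)

Apply the Gram-Schmidt recurrence
  u_1 = v_1
  u_i = v_i − Σ_{j<i} ((v_i · u_j) / (u_j · u_j)) · u_j.

Step by step this gives:
  u_1 = (1, 2, -1)
  u_2 = (-2/3, -1/3, -4/3)
  u_3 = (27/14, -9/7, -9/14)

Orthogonality check:
  u_2 · u_1 = 0 (should be 0)
  u_3 · u_1 = 0 (should be 0)
  u_3 · u_2 = 0 (should be 0)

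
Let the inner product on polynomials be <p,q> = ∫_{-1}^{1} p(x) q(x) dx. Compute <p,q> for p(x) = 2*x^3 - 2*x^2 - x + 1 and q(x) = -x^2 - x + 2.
<p,q> = 4/3

Expand the product: p(x)·q(x) = -2*x^5 + 7*x^3 - 4*x^2 - 3*x + 2.
∫_{-1}^{1} of each monomial x^k gives [2/(k+1) if k even, 0 if k odd]. Integrating term-by-term (or equivalently evaluating the antiderivative F(x) = -x^6/3 + 7*x^4/4 - 4*x^3/3 - 3*x^2/2 + 2*x at the endpoints):
  F(1) − F(−1) = 7/12 − (-3/4) = 4/3.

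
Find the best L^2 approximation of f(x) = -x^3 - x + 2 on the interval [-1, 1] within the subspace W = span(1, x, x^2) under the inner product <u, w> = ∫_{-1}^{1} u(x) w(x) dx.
g(x) = 2 - 8*x/5

The best approximation g ∈ W is the orthogonal projection of f onto W. Writing g = a_0 + a_1 x + a_2 x^2, the coefficients solve the normal equations G · a = b where
  G_{ij} = <φ_i, φ_j> and b_i = <f, φ_i>, with φ_0 = 1, φ_1 = x, φ_2 = x^2.
G =
  [2, 0, 2/3]
  [0, 2/3, 0]
  [2/3, 0, 2/5],
b = (4, -16/15, 4/3).
Solving gives a_0 = 2, a_1 = -8/5, a_2 = 0, so
  g(x) = 2 - 8*x/5.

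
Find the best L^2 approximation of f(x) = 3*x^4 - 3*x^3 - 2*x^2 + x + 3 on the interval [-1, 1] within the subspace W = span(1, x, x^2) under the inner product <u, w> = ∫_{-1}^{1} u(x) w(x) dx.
g(x) = 4*x^2/7 - 4*x/5 + 96/35

The best approximation g ∈ W is the orthogonal projection of f onto W. Writing g = a_0 + a_1 x + a_2 x^2, the coefficients solve the normal equations G · a = b where
  G_{ij} = <φ_i, φ_j> and b_i = <f, φ_i>, with φ_0 = 1, φ_1 = x, φ_2 = x^2.
G =
  [2, 0, 2/3]
  [0, 2/3, 0]
  [2/3, 0, 2/5],
b = (88/15, -8/15, 72/35).
Solving gives a_0 = 96/35, a_1 = -4/5, a_2 = 4/7, so
  g(x) = 4*x^2/7 - 4*x/5 + 96/35.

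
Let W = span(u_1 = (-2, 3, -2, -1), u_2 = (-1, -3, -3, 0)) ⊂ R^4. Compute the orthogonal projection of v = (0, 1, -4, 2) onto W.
proj_W(v) = (-531/341, 27/341, -873/341, -180/341)

Set up U = [u_1 | ... | u_2] ∈ R^(4×2). The projector onto W = col(U) is P = U (U^T U)^(-1) U^T.
Compute U^T U =
  [18, -1]
  [-1, 19],
and U^T v = (9, 9).
Solve U^T U · c = U^T v for the coefficients: c = (180/341, 171/341). The projection is proj_W(v) = U c.
Check: (v - proj_W(v)) · u_1 = 0  (should be 0).
Check: (v - proj_W(v)) · u_2 = 0  (should be 0).
Result: proj_W(v) = (-531/341, 27/341, -873/341, -180/341).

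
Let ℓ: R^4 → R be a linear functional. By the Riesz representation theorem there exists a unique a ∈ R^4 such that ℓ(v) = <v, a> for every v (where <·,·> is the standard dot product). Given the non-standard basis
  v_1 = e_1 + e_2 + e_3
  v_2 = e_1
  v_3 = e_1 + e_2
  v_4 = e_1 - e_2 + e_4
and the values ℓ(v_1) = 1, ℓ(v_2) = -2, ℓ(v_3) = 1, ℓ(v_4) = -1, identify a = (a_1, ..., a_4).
a = (-2, 3, 0, 4)

Write a = (a_1, ..., a_4) in the standard basis. For each basis vector v_i, ℓ(v_i) = <v_i, a> is a linear equation in the a_j's. Collect the n equations into a matrix system V a = ℓ, where row i of V is v_i (expressed in the standard basis). Since V is invertible (lower-triangular with 1s on the diagonal, up to permutation), solve by back-substitution:
  V =
[[1, 1, 1, 0],
 [1, 0, 0, 0],
 [1, 1, 0, 0],
 [1, -1, 0, 1]]
  V a = (1, -2, 1, -1)
Solving gives a = (-2, 3, 0, 4).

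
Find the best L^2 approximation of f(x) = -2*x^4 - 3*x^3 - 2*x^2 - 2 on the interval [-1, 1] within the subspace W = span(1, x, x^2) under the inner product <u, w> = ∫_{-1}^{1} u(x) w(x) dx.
g(x) = -26*x^2/7 - 9*x/5 - 64/35

The best approximation g ∈ W is the orthogonal projection of f onto W. Writing g = a_0 + a_1 x + a_2 x^2, the coefficients solve the normal equations G · a = b where
  G_{ij} = <φ_i, φ_j> and b_i = <f, φ_i>, with φ_0 = 1, φ_1 = x, φ_2 = x^2.
G =
  [2, 0, 2/3]
  [0, 2/3, 0]
  [2/3, 0, 2/5],
b = (-92/15, -6/5, -284/105).
Solving gives a_0 = -64/35, a_1 = -9/5, a_2 = -26/7, so
  g(x) = -26*x^2/7 - 9*x/5 - 64/35.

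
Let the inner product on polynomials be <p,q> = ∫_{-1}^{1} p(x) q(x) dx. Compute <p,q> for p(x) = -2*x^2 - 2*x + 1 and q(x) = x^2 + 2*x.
<p,q> = -14/5

Expand the product: p(x)·q(x) = -2*x^4 - 6*x^3 - 3*x^2 + 2*x.
∫_{-1}^{1} of each monomial x^k gives [2/(k+1) if k even, 0 if k odd]. Integrating term-by-term (or equivalently evaluating the antiderivative F(x) = -2*x^5/5 - 3*x^4/2 - x^3 + x^2 at the endpoints):
  F(1) − F(−1) = -19/10 − (9/10) = -14/5.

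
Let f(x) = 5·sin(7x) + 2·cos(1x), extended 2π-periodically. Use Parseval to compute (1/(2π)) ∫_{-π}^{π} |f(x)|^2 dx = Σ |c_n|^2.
Σ |c_n|^2 = 29/2

Expand |f|^2 and use orthogonality of {sin(nx), cos(mx)} on [-π, π]:
  ∫_{-π}^{π} sin(nx)^2 dx = π, ∫ cos(mx)^2 dx = π, and cross terms integrate to 0.
So ∫_{-π}^{π} f(x)^2 dx = 5^2 · π + 2^2 · π = (25 + 4)π.
Divide by 2π: (25 + 4)/2 = 29/2.
By Parseval, this equals Σ |c_n|^2.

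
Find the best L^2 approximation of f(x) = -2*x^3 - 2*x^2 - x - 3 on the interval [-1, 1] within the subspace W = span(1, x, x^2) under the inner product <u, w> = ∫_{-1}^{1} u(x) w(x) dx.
g(x) = -2*x^2 - 11*x/5 - 3

The best approximation g ∈ W is the orthogonal projection of f onto W. Writing g = a_0 + a_1 x + a_2 x^2, the coefficients solve the normal equations G · a = b where
  G_{ij} = <φ_i, φ_j> and b_i = <f, φ_i>, with φ_0 = 1, φ_1 = x, φ_2 = x^2.
G =
  [2, 0, 2/3]
  [0, 2/3, 0]
  [2/3, 0, 2/5],
b = (-22/3, -22/15, -14/5).
Solving gives a_0 = -3, a_1 = -11/5, a_2 = -2, so
  g(x) = -2*x^2 - 11*x/5 - 3.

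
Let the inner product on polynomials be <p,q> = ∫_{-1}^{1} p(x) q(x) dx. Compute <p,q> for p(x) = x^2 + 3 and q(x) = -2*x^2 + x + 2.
<p,q> = 128/15

Expand the product: p(x)·q(x) = -2*x^4 + x^3 - 4*x^2 + 3*x + 6.
∫_{-1}^{1} of each monomial x^k gives [2/(k+1) if k even, 0 if k odd]. Integrating term-by-term (or equivalently evaluating the antiderivative F(x) = -2*x^5/5 + x^4/4 - 4*x^3/3 + 3*x^2/2 + 6*x at the endpoints):
  F(1) − F(−1) = 361/60 − (-151/60) = 128/15.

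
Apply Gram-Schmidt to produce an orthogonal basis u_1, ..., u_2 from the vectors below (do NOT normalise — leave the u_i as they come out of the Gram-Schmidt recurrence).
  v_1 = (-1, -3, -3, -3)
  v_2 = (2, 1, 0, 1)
Orthogonal basis:
  u_1 = (-1, -3, -3, -3)
  u_2 = (12/7, 1/7, -6/7, 1/7)

Apply the Gram-Schmidt recurrence
  u_1 = v_1
  u_i = v_i − Σ_{j<i} ((v_i · u_j) / (u_j · u_j)) · u_j.

Step by step this gives:
  u_1 = (-1, -3, -3, -3)
  u_2 = (12/7, 1/7, -6/7, 1/7)

Orthogonality check:
  u_2 · u_1 = 0 (should be 0)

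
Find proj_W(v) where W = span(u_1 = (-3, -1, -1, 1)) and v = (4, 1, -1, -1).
proj_W(v) = (13/4, 13/12, 13/12, -13/12)

Set up U = [u_1 | ... | u_1] ∈ R^(4×1). The projector onto W = col(U) is P = U (U^T U)^(-1) U^T.
Compute U^T U =
  [12],
and U^T v = (-13).
Solve U^T U · c = U^T v for the coefficients: c = (-13/12). The projection is proj_W(v) = U c.
Check: (v - proj_W(v)) · u_1 = 0  (should be 0).
Result: proj_W(v) = (13/4, 13/12, 13/12, -13/12).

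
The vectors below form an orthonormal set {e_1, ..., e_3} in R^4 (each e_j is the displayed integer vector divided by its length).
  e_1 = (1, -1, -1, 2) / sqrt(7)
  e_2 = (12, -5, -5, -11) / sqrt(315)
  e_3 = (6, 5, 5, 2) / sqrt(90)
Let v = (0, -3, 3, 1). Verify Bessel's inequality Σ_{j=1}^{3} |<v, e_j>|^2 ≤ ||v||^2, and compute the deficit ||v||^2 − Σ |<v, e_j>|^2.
Σ |<v, e_j>|^2 = 1; ||v||^2 = 19; deficit = 18

Write each e_j = u_j / sqrt(<u_j, u_j>) where u_j is the displayed integer vector. Then <v, e_j> = <v, u_j> / sqrt(<u_j, u_j>), so |<v, e_j>|^2 = <v, u_j>^2 / <u_j, u_j>.
Coefficients: <v, e_1> = 2/sqrt(7), <v, e_2> = -11/sqrt(315), <v, e_3> = 2/sqrt(90).
Square and sum: Σ |<v, e_j>|^2 = 1.
Compute ||v||^2 = v·v = 19.
Deficit = 19 − 1 = 18 ≥ 0, confirming Bessel's inequality. (The deficit equals ||v − Σ <v,e_j> e_j||^2, the squared distance from v to span{e_j}.)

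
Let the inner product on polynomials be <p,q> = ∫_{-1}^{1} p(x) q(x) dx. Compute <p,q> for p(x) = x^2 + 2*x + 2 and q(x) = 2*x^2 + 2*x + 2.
<p,q> = 232/15

Expand the product: p(x)·q(x) = 2*x^4 + 6*x^3 + 10*x^2 + 8*x + 4.
∫_{-1}^{1} of each monomial x^k gives [2/(k+1) if k even, 0 if k odd]. Integrating term-by-term (or equivalently evaluating the antiderivative F(x) = 2*x^5/5 + 3*x^4/2 + 10*x^3/3 + 4*x^2 + 4*x at the endpoints):
  F(1) − F(−1) = 397/30 − (-67/30) = 232/15.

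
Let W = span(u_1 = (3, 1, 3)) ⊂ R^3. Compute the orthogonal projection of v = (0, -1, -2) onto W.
proj_W(v) = (-21/19, -7/19, -21/19)

Set up U = [u_1 | ... | u_1] ∈ R^(3×1). The projector onto W = col(U) is P = U (U^T U)^(-1) U^T.
Compute U^T U =
  [19],
and U^T v = (-7).
Solve U^T U · c = U^T v for the coefficients: c = (-7/19). The projection is proj_W(v) = U c.
Check: (v - proj_W(v)) · u_1 = 0  (should be 0).
Result: proj_W(v) = (-21/19, -7/19, -21/19).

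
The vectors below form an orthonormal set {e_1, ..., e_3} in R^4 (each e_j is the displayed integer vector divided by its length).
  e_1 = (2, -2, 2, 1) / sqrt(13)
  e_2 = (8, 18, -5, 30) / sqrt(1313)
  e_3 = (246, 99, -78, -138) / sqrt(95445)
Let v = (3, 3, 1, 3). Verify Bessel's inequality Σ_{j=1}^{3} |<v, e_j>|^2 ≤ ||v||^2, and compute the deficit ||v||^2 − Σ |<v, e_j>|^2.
Σ |<v, e_j>|^2 = 2651/105; ||v||^2 = 28; deficit = 289/105

Write each e_j = u_j / sqrt(<u_j, u_j>) where u_j is the displayed integer vector. Then <v, e_j> = <v, u_j> / sqrt(<u_j, u_j>), so |<v, e_j>|^2 = <v, u_j>^2 / <u_j, u_j>.
Coefficients: <v, e_1> = 5/sqrt(13), <v, e_2> = 163/sqrt(1313), <v, e_3> = 543/sqrt(95445).
Square and sum: Σ |<v, e_j>|^2 = 2651/105.
Compute ||v||^2 = v·v = 28.
Deficit = 28 − 2651/105 = 289/105 ≥ 0, confirming Bessel's inequality. (The deficit equals ||v − Σ <v,e_j> e_j||^2, the squared distance from v to span{e_j}.)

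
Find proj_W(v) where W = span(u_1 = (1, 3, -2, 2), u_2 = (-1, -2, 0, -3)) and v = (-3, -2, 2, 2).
proj_W(v) = (-14/83, -141/83, 226/83, 71/83)

Set up U = [u_1 | ... | u_2] ∈ R^(4×2). The projector onto W = col(U) is P = U (U^T U)^(-1) U^T.
Compute U^T U =
  [18, -13]
  [-13, 14],
and U^T v = (-9, 1).
Solve U^T U · c = U^T v for the coefficients: c = (-113/83, -99/83). The projection is proj_W(v) = U c.
Check: (v - proj_W(v)) · u_1 = 0  (should be 0).
Check: (v - proj_W(v)) · u_2 = 0  (should be 0).
Result: proj_W(v) = (-14/83, -141/83, 226/83, 71/83).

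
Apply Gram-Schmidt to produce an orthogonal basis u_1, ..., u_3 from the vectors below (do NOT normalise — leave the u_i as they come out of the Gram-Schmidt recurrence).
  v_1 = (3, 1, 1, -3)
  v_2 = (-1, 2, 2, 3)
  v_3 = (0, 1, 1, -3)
Orthogonal basis:
  u_1 = (3, 1, 1, -3)
  u_2 = (1/5, 12/5, 12/5, 9/5)
  u_3 = (-243/148, 81/148, 81/148, -189/148)

Apply the Gram-Schmidt recurrence
  u_1 = v_1
  u_i = v_i − Σ_{j<i} ((v_i · u_j) / (u_j · u_j)) · u_j.

Step by step this gives:
  u_1 = (3, 1, 1, -3)
  u_2 = (1/5, 12/5, 12/5, 9/5)
  u_3 = (-243/148, 81/148, 81/148, -189/148)

Orthogonality check:
  u_2 · u_1 = 0 (should be 0)
  u_3 · u_1 = 0 (should be 0)
  u_3 · u_2 = 0 (should be 0)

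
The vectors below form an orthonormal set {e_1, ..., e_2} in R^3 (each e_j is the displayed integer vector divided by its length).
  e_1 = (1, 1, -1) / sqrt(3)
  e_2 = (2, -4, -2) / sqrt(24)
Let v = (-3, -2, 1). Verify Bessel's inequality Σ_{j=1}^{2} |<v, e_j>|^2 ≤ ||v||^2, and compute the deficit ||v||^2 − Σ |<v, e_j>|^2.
Σ |<v, e_j>|^2 = 12; ||v||^2 = 14; deficit = 2

Write each e_j = u_j / sqrt(<u_j, u_j>) where u_j is the displayed integer vector. Then <v, e_j> = <v, u_j> / sqrt(<u_j, u_j>), so |<v, e_j>|^2 = <v, u_j>^2 / <u_j, u_j>.
Coefficients: <v, e_1> = -6/sqrt(3), <v, e_2> = 0/sqrt(24).
Square and sum: Σ |<v, e_j>|^2 = 12.
Compute ||v||^2 = v·v = 14.
Deficit = 14 − 12 = 2 ≥ 0, confirming Bessel's inequality. (The deficit equals ||v − Σ <v,e_j> e_j||^2, the squared distance from v to span{e_j}.)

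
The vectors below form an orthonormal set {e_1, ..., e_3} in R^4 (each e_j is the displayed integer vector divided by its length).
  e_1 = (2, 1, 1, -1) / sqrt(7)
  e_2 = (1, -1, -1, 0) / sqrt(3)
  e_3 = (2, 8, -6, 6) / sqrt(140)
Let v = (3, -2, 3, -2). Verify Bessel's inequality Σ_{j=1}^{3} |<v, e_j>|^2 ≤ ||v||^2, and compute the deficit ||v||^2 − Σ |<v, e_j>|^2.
Σ |<v, e_j>|^2 = 73/3; ||v||^2 = 26; deficit = 5/3

Write each e_j = u_j / sqrt(<u_j, u_j>) where u_j is the displayed integer vector. Then <v, e_j> = <v, u_j> / sqrt(<u_j, u_j>), so |<v, e_j>|^2 = <v, u_j>^2 / <u_j, u_j>.
Coefficients: <v, e_1> = 9/sqrt(7), <v, e_2> = 2/sqrt(3), <v, e_3> = -40/sqrt(140).
Square and sum: Σ |<v, e_j>|^2 = 73/3.
Compute ||v||^2 = v·v = 26.
Deficit = 26 − 73/3 = 5/3 ≥ 0, confirming Bessel's inequality. (The deficit equals ||v − Σ <v,e_j> e_j||^2, the squared distance from v to span{e_j}.)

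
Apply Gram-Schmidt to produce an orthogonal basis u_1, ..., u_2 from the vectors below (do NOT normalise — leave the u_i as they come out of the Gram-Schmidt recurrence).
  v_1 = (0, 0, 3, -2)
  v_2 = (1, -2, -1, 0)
Orthogonal basis:
  u_1 = (0, 0, 3, -2)
  u_2 = (1, -2, -4/13, -6/13)

Apply the Gram-Schmidt recurrence
  u_1 = v_1
  u_i = v_i − Σ_{j<i} ((v_i · u_j) / (u_j · u_j)) · u_j.

Step by step this gives:
  u_1 = (0, 0, 3, -2)
  u_2 = (1, -2, -4/13, -6/13)

Orthogonality check:
  u_2 · u_1 = 0 (should be 0)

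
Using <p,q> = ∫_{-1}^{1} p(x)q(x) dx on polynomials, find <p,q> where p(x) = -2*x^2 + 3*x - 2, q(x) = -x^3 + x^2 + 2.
<p,q> = -14

Expand the product: p(x)·q(x) = 2*x^5 - 5*x^4 + 5*x^3 - 6*x^2 + 6*x - 4.
∫_{-1}^{1} of each monomial x^k gives [2/(k+1) if k even, 0 if k odd]. Integrating term-by-term (or equivalently evaluating the antiderivative F(x) = x^6/3 - x^5 + 5*x^4/4 - 2*x^3 + 3*x^2 - 4*x at the endpoints):
  F(1) − F(−1) = -29/12 − (139/12) = -14.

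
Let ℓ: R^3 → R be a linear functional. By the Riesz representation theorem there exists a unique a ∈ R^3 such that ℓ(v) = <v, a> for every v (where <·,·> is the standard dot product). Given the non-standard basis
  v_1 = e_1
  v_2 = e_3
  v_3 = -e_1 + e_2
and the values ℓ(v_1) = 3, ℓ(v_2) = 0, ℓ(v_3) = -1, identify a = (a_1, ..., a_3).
a = (3, 2, 0)

Write a = (a_1, ..., a_3) in the standard basis. For each basis vector v_i, ℓ(v_i) = <v_i, a> is a linear equation in the a_j's. Collect the n equations into a matrix system V a = ℓ, where row i of V is v_i (expressed in the standard basis). Since V is invertible (lower-triangular with 1s on the diagonal, up to permutation), solve by back-substitution:
  V =
[[1, 0, 0],
 [0, 0, 1],
 [-1, 1, 0]]
  V a = (3, 0, -1)
Solving gives a = (3, 2, 0).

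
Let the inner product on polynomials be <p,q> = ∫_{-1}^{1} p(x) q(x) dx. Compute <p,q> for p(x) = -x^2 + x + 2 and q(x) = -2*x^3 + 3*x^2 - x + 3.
<p,q> = 34/3

Expand the product: p(x)·q(x) = 2*x^5 - 5*x^4 + 2*x^2 + x + 6.
∫_{-1}^{1} of each monomial x^k gives [2/(k+1) if k even, 0 if k odd]. Integrating term-by-term (or equivalently evaluating the antiderivative F(x) = x^6/3 - x^5 + 2*x^3/3 + x^2/2 + 6*x at the endpoints):
  F(1) − F(−1) = 13/2 − (-29/6) = 34/3.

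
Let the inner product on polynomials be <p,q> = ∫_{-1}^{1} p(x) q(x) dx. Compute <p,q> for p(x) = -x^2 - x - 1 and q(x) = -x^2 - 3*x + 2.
<p,q> = -34/15

Expand the product: p(x)·q(x) = x^4 + 4*x^3 + 2*x^2 + x - 2.
∫_{-1}^{1} of each monomial x^k gives [2/(k+1) if k even, 0 if k odd]. Integrating term-by-term (or equivalently evaluating the antiderivative F(x) = x^5/5 + x^4 + 2*x^3/3 + x^2/2 - 2*x at the endpoints):
  F(1) − F(−1) = 11/30 − (79/30) = -34/15.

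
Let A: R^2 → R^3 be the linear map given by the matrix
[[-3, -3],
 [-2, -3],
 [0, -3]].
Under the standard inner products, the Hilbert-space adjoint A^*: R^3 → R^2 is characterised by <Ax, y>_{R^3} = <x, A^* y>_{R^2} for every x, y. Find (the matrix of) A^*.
A^* = A^T =
[[-3, -2, 0],
 [-3, -3, -3]]

For real matrices with standard dot products, the defining identity <Ax, y> = <x, A^* y> gives (Ax)^T y = x^T (A^*) y, i.e. x^T A^T y = x^T (A^*) y. Since this holds for all x, y, we must have A^* = A^T. Therefore
A^* =
[[-3, -2, 0],
 [-3, -3, -3]].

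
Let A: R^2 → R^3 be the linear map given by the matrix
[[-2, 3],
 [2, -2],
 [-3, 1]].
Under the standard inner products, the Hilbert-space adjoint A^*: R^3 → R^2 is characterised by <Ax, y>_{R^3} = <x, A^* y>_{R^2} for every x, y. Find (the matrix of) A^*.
A^* = A^T =
[[-2, 2, -3],
 [3, -2, 1]]

For real matrices with standard dot products, the defining identity <Ax, y> = <x, A^* y> gives (Ax)^T y = x^T (A^*) y, i.e. x^T A^T y = x^T (A^*) y. Since this holds for all x, y, we must have A^* = A^T. Therefore
A^* =
[[-2, 2, -3],
 [3, -2, 1]].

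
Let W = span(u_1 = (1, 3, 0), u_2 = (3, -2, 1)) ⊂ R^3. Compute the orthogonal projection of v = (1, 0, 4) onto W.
proj_W(v) = (254/131, -41/131, 73/131)

Set up U = [u_1 | ... | u_2] ∈ R^(3×2). The projector onto W = col(U) is P = U (U^T U)^(-1) U^T.
Compute U^T U =
  [10, -3]
  [-3, 14],
and U^T v = (1, 7).
Solve U^T U · c = U^T v for the coefficients: c = (35/131, 73/131). The projection is proj_W(v) = U c.
Check: (v - proj_W(v)) · u_1 = 0  (should be 0).
Check: (v - proj_W(v)) · u_2 = 0  (should be 0).
Result: proj_W(v) = (254/131, -41/131, 73/131).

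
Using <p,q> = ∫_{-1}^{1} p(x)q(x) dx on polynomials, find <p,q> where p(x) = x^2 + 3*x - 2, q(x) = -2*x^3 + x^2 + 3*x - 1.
<p,q> = 6

Expand the product: p(x)·q(x) = -2*x^5 - 5*x^4 + 10*x^3 + 6*x^2 - 9*x + 2.
∫_{-1}^{1} of each monomial x^k gives [2/(k+1) if k even, 0 if k odd]. Integrating term-by-term (or equivalently evaluating the antiderivative F(x) = -x^6/3 - x^5 + 5*x^4/2 + 2*x^3 - 9*x^2/2 + 2*x at the endpoints):
  F(1) − F(−1) = 2/3 − (-16/3) = 6.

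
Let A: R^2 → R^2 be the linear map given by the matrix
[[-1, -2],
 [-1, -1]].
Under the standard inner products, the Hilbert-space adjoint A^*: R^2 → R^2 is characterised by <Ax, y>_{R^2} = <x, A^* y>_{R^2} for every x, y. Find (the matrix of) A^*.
A^* = A^T =
[[-1, -1],
 [-2, -1]]

For real matrices with standard dot products, the defining identity <Ax, y> = <x, A^* y> gives (Ax)^T y = x^T (A^*) y, i.e. x^T A^T y = x^T (A^*) y. Since this holds for all x, y, we must have A^* = A^T. Therefore
A^* =
[[-1, -1],
 [-2, -1]].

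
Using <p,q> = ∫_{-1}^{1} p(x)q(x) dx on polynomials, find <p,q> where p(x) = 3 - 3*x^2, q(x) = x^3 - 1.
<p,q> = -4

Expand the product: p(x)·q(x) = -3*x^5 + 3*x^3 + 3*x^2 - 3.
∫_{-1}^{1} of each monomial x^k gives [2/(k+1) if k even, 0 if k odd]. Integrating term-by-term (or equivalently evaluating the antiderivative F(x) = -x^6/2 + 3*x^4/4 + x^3 - 3*x at the endpoints):
  F(1) − F(−1) = -7/4 − (9/4) = -4.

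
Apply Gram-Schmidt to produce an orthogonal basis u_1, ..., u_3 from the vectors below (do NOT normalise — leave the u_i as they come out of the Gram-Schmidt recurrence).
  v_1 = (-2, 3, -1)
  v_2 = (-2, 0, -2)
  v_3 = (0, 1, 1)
Orthogonal basis:
  u_1 = (-2, 3, -1)
  u_2 = (-8/7, -9/7, -11/7)
  u_3 = (-6/19, -2/19, 6/19)

Apply the Gram-Schmidt recurrence
  u_1 = v_1
  u_i = v_i − Σ_{j<i} ((v_i · u_j) / (u_j · u_j)) · u_j.

Step by step this gives:
  u_1 = (-2, 3, -1)
  u_2 = (-8/7, -9/7, -11/7)
  u_3 = (-6/19, -2/19, 6/19)

Orthogonality check:
  u_2 · u_1 = 0 (should be 0)
  u_3 · u_1 = 0 (should be 0)
  u_3 · u_2 = 0 (should be 0)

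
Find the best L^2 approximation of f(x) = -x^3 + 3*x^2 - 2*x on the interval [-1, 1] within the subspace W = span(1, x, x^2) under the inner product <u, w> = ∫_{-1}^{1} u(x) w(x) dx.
g(x) = 3*x^2 - 13*x/5

The best approximation g ∈ W is the orthogonal projection of f onto W. Writing g = a_0 + a_1 x + a_2 x^2, the coefficients solve the normal equations G · a = b where
  G_{ij} = <φ_i, φ_j> and b_i = <f, φ_i>, with φ_0 = 1, φ_1 = x, φ_2 = x^2.
G =
  [2, 0, 2/3]
  [0, 2/3, 0]
  [2/3, 0, 2/5],
b = (2, -26/15, 6/5).
Solving gives a_0 = 0, a_1 = -13/5, a_2 = 3, so
  g(x) = 3*x^2 - 13*x/5.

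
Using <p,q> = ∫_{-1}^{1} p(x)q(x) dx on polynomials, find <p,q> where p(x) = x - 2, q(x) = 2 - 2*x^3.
<p,q> = -44/5

Expand the product: p(x)·q(x) = -2*x^4 + 4*x^3 + 2*x - 4.
∫_{-1}^{1} of each monomial x^k gives [2/(k+1) if k even, 0 if k odd]. Integrating term-by-term (or equivalently evaluating the antiderivative F(x) = -2*x^5/5 + x^4 + x^2 - 4*x at the endpoints):
  F(1) − F(−1) = -12/5 − (32/5) = -44/5.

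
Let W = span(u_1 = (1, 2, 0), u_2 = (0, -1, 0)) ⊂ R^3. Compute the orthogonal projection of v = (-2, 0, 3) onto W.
proj_W(v) = (-2, 0, 0)

Set up U = [u_1 | ... | u_2] ∈ R^(3×2). The projector onto W = col(U) is P = U (U^T U)^(-1) U^T.
Compute U^T U =
  [5, -2]
  [-2, 1],
and U^T v = (-2, 0).
Solve U^T U · c = U^T v for the coefficients: c = (-2, -4). The projection is proj_W(v) = U c.
Check: (v - proj_W(v)) · u_1 = 0  (should be 0).
Check: (v - proj_W(v)) · u_2 = 0  (should be 0).
Result: proj_W(v) = (-2, 0, 0).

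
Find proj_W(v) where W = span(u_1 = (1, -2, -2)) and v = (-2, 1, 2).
proj_W(v) = (-8/9, 16/9, 16/9)

Set up U = [u_1 | ... | u_1] ∈ R^(3×1). The projector onto W = col(U) is P = U (U^T U)^(-1) U^T.
Compute U^T U =
  [9],
and U^T v = (-8).
Solve U^T U · c = U^T v for the coefficients: c = (-8/9). The projection is proj_W(v) = U c.
Check: (v - proj_W(v)) · u_1 = 0  (should be 0).
Result: proj_W(v) = (-8/9, 16/9, 16/9).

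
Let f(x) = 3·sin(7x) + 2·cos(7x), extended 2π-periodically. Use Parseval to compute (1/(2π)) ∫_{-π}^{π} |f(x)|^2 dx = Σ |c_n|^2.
Σ |c_n|^2 = 13/2

Expand |f|^2 and use orthogonality of {sin(nx), cos(mx)} on [-π, π]:
  ∫_{-π}^{π} sin(nx)^2 dx = π, ∫ cos(mx)^2 dx = π, and cross terms integrate to 0.
So ∫_{-π}^{π} f(x)^2 dx = 3^2 · π + 2^2 · π = (9 + 4)π.
Divide by 2π: (9 + 4)/2 = 13/2.
By Parseval, this equals Σ |c_n|^2.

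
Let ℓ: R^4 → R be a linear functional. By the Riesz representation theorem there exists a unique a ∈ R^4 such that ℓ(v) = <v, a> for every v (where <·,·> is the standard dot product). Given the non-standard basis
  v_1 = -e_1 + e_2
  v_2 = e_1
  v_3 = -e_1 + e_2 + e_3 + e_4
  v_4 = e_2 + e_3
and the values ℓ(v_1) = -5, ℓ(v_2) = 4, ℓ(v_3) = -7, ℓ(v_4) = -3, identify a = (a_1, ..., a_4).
a = (4, -1, -2, 0)

Write a = (a_1, ..., a_4) in the standard basis. For each basis vector v_i, ℓ(v_i) = <v_i, a> is a linear equation in the a_j's. Collect the n equations into a matrix system V a = ℓ, where row i of V is v_i (expressed in the standard basis). Since V is invertible (lower-triangular with 1s on the diagonal, up to permutation), solve by back-substitution:
  V =
[[-1, 1, 0, 0],
 [1, 0, 0, 0],
 [-1, 1, 1, 1],
 [0, 1, 1, 0]]
  V a = (-5, 4, -7, -3)
Solving gives a = (4, -1, -2, 0).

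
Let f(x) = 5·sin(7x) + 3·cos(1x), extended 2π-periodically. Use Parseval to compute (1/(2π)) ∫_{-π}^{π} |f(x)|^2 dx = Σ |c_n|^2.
Σ |c_n|^2 = 17

Expand |f|^2 and use orthogonality of {sin(nx), cos(mx)} on [-π, π]:
  ∫_{-π}^{π} sin(nx)^2 dx = π, ∫ cos(mx)^2 dx = π, and cross terms integrate to 0.
So ∫_{-π}^{π} f(x)^2 dx = 5^2 · π + 3^2 · π = (25 + 9)π.
Divide by 2π: (25 + 9)/2 = 17.
By Parseval, this equals Σ |c_n|^2.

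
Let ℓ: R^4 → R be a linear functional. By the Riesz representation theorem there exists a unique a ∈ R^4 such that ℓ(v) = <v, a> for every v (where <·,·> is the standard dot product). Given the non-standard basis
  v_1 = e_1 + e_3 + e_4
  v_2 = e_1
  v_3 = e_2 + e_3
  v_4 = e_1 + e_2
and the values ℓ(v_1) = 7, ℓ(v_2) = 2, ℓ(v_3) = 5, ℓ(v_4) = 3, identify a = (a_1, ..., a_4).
a = (2, 1, 4, 1)

Write a = (a_1, ..., a_4) in the standard basis. For each basis vector v_i, ℓ(v_i) = <v_i, a> is a linear equation in the a_j's. Collect the n equations into a matrix system V a = ℓ, where row i of V is v_i (expressed in the standard basis). Since V is invertible (lower-triangular with 1s on the diagonal, up to permutation), solve by back-substitution:
  V =
[[1, 0, 1, 1],
 [1, 0, 0, 0],
 [0, 1, 1, 0],
 [1, 1, 0, 0]]
  V a = (7, 2, 5, 3)
Solving gives a = (2, 1, 4, 1).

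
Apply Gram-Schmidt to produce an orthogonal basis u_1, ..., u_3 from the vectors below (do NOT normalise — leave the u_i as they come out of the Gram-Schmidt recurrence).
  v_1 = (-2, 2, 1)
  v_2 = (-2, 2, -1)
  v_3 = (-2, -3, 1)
Orthogonal basis:
  u_1 = (-2, 2, 1)
  u_2 = (-4/9, 4/9, -16/9)
  u_3 = (-5/2, -5/2, 0)

Apply the Gram-Schmidt recurrence
  u_1 = v_1
  u_i = v_i − Σ_{j<i} ((v_i · u_j) / (u_j · u_j)) · u_j.

Step by step this gives:
  u_1 = (-2, 2, 1)
  u_2 = (-4/9, 4/9, -16/9)
  u_3 = (-5/2, -5/2, 0)

Orthogonality check:
  u_2 · u_1 = 0 (should be 0)
  u_3 · u_1 = 0 (should be 0)
  u_3 · u_2 = 0 (should be 0)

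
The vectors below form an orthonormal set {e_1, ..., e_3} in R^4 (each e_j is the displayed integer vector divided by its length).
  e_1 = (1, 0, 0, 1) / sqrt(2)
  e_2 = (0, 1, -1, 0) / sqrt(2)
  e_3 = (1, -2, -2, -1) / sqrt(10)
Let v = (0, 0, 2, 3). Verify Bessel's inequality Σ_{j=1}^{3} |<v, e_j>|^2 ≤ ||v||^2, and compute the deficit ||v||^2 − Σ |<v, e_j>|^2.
Σ |<v, e_j>|^2 = 57/5; ||v||^2 = 13; deficit = 8/5

Write each e_j = u_j / sqrt(<u_j, u_j>) where u_j is the displayed integer vector. Then <v, e_j> = <v, u_j> / sqrt(<u_j, u_j>), so |<v, e_j>|^2 = <v, u_j>^2 / <u_j, u_j>.
Coefficients: <v, e_1> = 3/sqrt(2), <v, e_2> = -2/sqrt(2), <v, e_3> = -7/sqrt(10).
Square and sum: Σ |<v, e_j>|^2 = 57/5.
Compute ||v||^2 = v·v = 13.
Deficit = 13 − 57/5 = 8/5 ≥ 0, confirming Bessel's inequality. (The deficit equals ||v − Σ <v,e_j> e_j||^2, the squared distance from v to span{e_j}.)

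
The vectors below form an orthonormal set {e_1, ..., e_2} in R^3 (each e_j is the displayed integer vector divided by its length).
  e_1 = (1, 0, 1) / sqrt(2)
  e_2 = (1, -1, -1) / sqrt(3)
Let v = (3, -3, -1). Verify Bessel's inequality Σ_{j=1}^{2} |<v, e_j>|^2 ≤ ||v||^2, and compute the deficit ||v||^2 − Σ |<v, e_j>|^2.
Σ |<v, e_j>|^2 = 55/3; ||v||^2 = 19; deficit = 2/3

Write each e_j = u_j / sqrt(<u_j, u_j>) where u_j is the displayed integer vector. Then <v, e_j> = <v, u_j> / sqrt(<u_j, u_j>), so |<v, e_j>|^2 = <v, u_j>^2 / <u_j, u_j>.
Coefficients: <v, e_1> = 2/sqrt(2), <v, e_2> = 7/sqrt(3).
Square and sum: Σ |<v, e_j>|^2 = 55/3.
Compute ||v||^2 = v·v = 19.
Deficit = 19 − 55/3 = 2/3 ≥ 0, confirming Bessel's inequality. (The deficit equals ||v − Σ <v,e_j> e_j||^2, the squared distance from v to span{e_j}.)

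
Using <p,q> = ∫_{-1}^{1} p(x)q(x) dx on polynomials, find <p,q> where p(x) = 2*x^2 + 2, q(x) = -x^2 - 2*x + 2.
<p,q> = 128/15

Expand the product: p(x)·q(x) = -2*x^4 - 4*x^3 + 2*x^2 - 4*x + 4.
∫_{-1}^{1} of each monomial x^k gives [2/(k+1) if k even, 0 if k odd]. Integrating term-by-term (or equivalently evaluating the antiderivative F(x) = -2*x^5/5 - x^4 + 2*x^3/3 - 2*x^2 + 4*x at the endpoints):
  F(1) − F(−1) = 19/15 − (-109/15) = 128/15.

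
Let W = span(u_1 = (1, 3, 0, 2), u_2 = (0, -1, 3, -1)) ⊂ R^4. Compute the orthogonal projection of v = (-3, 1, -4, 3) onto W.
proj_W(v) = (-14/129, 152/129, -194/43, 166/129)

Set up U = [u_1 | ... | u_2] ∈ R^(4×2). The projector onto W = col(U) is P = U (U^T U)^(-1) U^T.
Compute U^T U =
  [14, -5]
  [-5, 11],
and U^T v = (6, -16).
Solve U^T U · c = U^T v for the coefficients: c = (-14/129, -194/129). The projection is proj_W(v) = U c.
Check: (v - proj_W(v)) · u_1 = 0  (should be 0).
Check: (v - proj_W(v)) · u_2 = 0  (should be 0).
Result: proj_W(v) = (-14/129, 152/129, -194/43, 166/129).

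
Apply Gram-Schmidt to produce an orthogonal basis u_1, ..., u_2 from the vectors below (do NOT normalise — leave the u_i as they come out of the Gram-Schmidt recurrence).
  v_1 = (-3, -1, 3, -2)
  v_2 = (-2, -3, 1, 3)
Orthogonal basis:
  u_1 = (-3, -1, 3, -2)
  u_2 = (-28/23, -63/23, 5/23, 81/23)

Apply the Gram-Schmidt recurrence
  u_1 = v_1
  u_i = v_i − Σ_{j<i} ((v_i · u_j) / (u_j · u_j)) · u_j.

Step by step this gives:
  u_1 = (-3, -1, 3, -2)
  u_2 = (-28/23, -63/23, 5/23, 81/23)

Orthogonality check:
  u_2 · u_1 = 0 (should be 0)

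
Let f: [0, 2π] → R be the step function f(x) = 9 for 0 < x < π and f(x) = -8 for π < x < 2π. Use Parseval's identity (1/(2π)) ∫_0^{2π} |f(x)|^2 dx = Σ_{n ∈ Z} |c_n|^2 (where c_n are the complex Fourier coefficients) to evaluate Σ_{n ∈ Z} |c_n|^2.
Σ |c_n|^2 = 145/2

Parseval equates the L^2 energy of f (normalised by 1/(2π)) with the ℓ^2 sum of its Fourier coefficients: (1/(2π)) ∫_0^{2π} |f|^2 = Σ |c_n|^2.
Compute the left side: (1/(2π)) [∫_0^π 9^2 dx + ∫_π^{2π} (-8)^2 dx] = (1/(2π)) · (81π + 64π) = (81 + 64)/2 = 145/2.
So Σ_{n ∈ Z} |c_n|^2 = 145/2.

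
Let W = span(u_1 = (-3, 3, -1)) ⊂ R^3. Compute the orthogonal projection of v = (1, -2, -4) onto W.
proj_W(v) = (15/19, -15/19, 5/19)

Set up U = [u_1 | ... | u_1] ∈ R^(3×1). The projector onto W = col(U) is P = U (U^T U)^(-1) U^T.
Compute U^T U =
  [19],
and U^T v = (-5).
Solve U^T U · c = U^T v for the coefficients: c = (-5/19). The projection is proj_W(v) = U c.
Check: (v - proj_W(v)) · u_1 = 0  (should be 0).
Result: proj_W(v) = (15/19, -15/19, 5/19).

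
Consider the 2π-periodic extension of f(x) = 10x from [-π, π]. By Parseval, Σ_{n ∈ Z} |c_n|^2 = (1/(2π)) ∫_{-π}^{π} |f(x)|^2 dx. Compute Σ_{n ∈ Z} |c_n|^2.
Σ |c_n|^2 = 100π^2/3

Expand and integrate term by term over [-π, π]:
  ∫ (10x)^2 dx = 100·(2π^3/3); ∫ 2·10·(0)·x dx = 0 (odd integrand); ∫ 0^2 dx = 0·2π.
So (1/(2π)) ∫_{-π}^{π} (10x)^2 dx = 100π^2/3 + 0 = 100π^2/3.
Parseval ⇒ Σ |c_n|^2 = 100π^2/3.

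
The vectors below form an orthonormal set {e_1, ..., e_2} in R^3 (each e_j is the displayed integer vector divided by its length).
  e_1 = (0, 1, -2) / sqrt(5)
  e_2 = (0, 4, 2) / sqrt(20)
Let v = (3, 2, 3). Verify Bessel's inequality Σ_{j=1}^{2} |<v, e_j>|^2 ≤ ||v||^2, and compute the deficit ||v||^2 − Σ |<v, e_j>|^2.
Σ |<v, e_j>|^2 = 13; ||v||^2 = 22; deficit = 9

Write each e_j = u_j / sqrt(<u_j, u_j>) where u_j is the displayed integer vector. Then <v, e_j> = <v, u_j> / sqrt(<u_j, u_j>), so |<v, e_j>|^2 = <v, u_j>^2 / <u_j, u_j>.
Coefficients: <v, e_1> = -4/sqrt(5), <v, e_2> = 14/sqrt(20).
Square and sum: Σ |<v, e_j>|^2 = 13.
Compute ||v||^2 = v·v = 22.
Deficit = 22 − 13 = 9 ≥ 0, confirming Bessel's inequality. (The deficit equals ||v − Σ <v,e_j> e_j||^2, the squared distance from v to span{e_j}.)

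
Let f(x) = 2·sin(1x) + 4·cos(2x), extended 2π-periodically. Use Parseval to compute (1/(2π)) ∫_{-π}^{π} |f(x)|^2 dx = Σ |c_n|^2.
Σ |c_n|^2 = 10

Expand |f|^2 and use orthogonality of {sin(nx), cos(mx)} on [-π, π]:
  ∫_{-π}^{π} sin(nx)^2 dx = π, ∫ cos(mx)^2 dx = π, and cross terms integrate to 0.
So ∫_{-π}^{π} f(x)^2 dx = 2^2 · π + 4^2 · π = (4 + 16)π.
Divide by 2π: (4 + 16)/2 = 10.
By Parseval, this equals Σ |c_n|^2.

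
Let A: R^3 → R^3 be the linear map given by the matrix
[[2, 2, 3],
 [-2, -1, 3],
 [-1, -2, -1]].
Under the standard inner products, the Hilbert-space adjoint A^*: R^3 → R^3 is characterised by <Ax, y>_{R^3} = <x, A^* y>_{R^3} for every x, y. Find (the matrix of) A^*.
A^* = A^T =
[[2, -2, -1],
 [2, -1, -2],
 [3, 3, -1]]

For real matrices with standard dot products, the defining identity <Ax, y> = <x, A^* y> gives (Ax)^T y = x^T (A^*) y, i.e. x^T A^T y = x^T (A^*) y. Since this holds for all x, y, we must have A^* = A^T. Therefore
A^* =
[[2, -2, -1],
 [2, -1, -2],
 [3, 3, -1]].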